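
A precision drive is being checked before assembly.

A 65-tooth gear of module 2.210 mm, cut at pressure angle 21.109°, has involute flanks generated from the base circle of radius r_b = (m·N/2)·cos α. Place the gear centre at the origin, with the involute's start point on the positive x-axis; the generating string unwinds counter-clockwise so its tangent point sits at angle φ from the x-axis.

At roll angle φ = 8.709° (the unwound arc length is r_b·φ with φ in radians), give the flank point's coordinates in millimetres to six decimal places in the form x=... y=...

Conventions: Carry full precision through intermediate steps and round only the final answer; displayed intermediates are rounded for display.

single-mesh involute tooth geometry (65T wheel at module 2.210)
pitch radius r_p = m·N/2 = 2.210·65/2 = 71.825000
base radius r_b = r_p·cos α = 71.825000·cos 21.109° = 67.005325
roll angle φ = 8.709° = 0.15200072 rad
x = r_b·(cos φ + φ·sin φ) = 67.774913
y = r_b·(sin φ − φ·cos φ) = 0.078257

x=67.774913 y=0.078257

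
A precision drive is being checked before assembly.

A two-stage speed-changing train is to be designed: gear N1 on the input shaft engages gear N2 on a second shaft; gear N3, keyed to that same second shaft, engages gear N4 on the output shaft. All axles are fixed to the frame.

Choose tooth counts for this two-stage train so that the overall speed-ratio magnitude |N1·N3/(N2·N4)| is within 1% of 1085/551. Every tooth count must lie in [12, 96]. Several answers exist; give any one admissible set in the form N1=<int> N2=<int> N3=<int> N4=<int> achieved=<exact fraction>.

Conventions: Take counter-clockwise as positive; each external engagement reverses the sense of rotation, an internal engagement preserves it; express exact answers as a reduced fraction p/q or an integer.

N1=31 N2=19 N3=35 N4=29 achieved=1085/551

class = fixed-axis compound train [2-stage, 1085/551 wanted]
target = 1085/551 in lowest terms: an exact hit needs N1·N3 = k·1085 and N2·N4 = k·551 for one integer k, every count in [12, 96]; additionally prefer no 1:1 stage (N1 ≠ N2, N3 ≠ N4)
k = 1: N1·N3 = 1085 = 31·35, N2·N4 = 551 = 19·29
achieved = 31·35/(19·29) = 1085/551; |achieved − target| = 0 ≤ 217/11020 ✓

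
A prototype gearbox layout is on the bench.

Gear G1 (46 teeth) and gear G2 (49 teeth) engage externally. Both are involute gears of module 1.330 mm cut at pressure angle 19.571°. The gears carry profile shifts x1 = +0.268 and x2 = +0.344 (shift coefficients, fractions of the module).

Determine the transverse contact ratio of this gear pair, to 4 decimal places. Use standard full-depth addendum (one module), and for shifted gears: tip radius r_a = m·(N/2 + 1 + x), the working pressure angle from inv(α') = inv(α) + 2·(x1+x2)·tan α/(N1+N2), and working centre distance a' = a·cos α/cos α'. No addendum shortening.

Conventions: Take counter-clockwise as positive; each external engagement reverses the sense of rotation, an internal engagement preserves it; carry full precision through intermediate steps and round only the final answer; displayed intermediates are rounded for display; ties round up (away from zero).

1.6762

topology: single-mesh involute geometry — m = 1.330, 46T/49T pair
base radii: r_b1 = 28.822728, r_b2 = 30.702471
tip radii: r_a1 = 32.276440, r_a2 = 34.372520
inv(α') = inv(19.571°) + 2·(+0.268+0.344)·tan α/(46+49) = 0.01851589  ⇒  α' = 21.44490°
a' = a·cos α / cos α' = 63.1750·cos 19.571°/cos 21.44490° = 63.952668
action lengths: √(r_a1²−r_b1²) = 14.526491, √(r_a2²−r_b2²) = 15.454075
base pitch p_b = π·m·cos α = 3.936925
CR = (14.526491 + 15.454075 − 63.952668·sin 21.44490°)/3.936925 = 1.676199
contact ratio ≈ 1.6762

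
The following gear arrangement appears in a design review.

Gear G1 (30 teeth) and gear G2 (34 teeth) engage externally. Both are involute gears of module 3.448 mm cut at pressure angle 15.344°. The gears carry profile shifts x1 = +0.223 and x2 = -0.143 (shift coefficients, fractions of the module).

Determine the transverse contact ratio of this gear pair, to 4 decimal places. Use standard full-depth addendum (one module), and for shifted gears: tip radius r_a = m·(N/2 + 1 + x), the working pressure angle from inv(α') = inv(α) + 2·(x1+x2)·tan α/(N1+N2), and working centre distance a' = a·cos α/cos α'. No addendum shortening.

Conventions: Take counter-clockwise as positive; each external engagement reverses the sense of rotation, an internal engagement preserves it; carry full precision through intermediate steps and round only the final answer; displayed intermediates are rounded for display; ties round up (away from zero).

1.8691

class = single-mesh tooth geometry [involute pair 30T × 34T, m = 3.448]
base radii: r_b1 = 49.876414, r_b2 = 56.526603
tip radii: r_a1 = 55.936904, r_a2 = 61.570936
inv(α') = inv(15.344°) + 2·(+0.223-0.143)·tan α/(30+34) = 0.00727730  ⇒  α' = 15.84839°
a' = a·cos α / cos α' = 110.3360·cos 15.344°/cos 15.84839° = 110.607463
action lengths: √(r_a1²−r_b1²) = 25.323517, √(r_a2²−r_b2²) = 24.407444
base pitch p_b = π·m·cos α = 10.446092
CR = (25.323517 + 24.407444 − 110.607463·sin 15.84839°)/10.446092 = 1.869106
contact ratio ≈ 1.8691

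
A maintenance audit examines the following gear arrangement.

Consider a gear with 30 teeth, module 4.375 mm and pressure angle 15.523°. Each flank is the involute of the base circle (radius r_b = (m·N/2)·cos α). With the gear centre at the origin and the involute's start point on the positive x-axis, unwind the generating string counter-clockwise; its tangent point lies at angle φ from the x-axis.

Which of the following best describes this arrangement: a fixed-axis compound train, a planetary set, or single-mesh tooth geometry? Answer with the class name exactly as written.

recognized (one wheel, involute flank): single-mesh tooth geometry, m = 4.375, N = 30
classification: single-mesh tooth geometry

single-mesh tooth geometry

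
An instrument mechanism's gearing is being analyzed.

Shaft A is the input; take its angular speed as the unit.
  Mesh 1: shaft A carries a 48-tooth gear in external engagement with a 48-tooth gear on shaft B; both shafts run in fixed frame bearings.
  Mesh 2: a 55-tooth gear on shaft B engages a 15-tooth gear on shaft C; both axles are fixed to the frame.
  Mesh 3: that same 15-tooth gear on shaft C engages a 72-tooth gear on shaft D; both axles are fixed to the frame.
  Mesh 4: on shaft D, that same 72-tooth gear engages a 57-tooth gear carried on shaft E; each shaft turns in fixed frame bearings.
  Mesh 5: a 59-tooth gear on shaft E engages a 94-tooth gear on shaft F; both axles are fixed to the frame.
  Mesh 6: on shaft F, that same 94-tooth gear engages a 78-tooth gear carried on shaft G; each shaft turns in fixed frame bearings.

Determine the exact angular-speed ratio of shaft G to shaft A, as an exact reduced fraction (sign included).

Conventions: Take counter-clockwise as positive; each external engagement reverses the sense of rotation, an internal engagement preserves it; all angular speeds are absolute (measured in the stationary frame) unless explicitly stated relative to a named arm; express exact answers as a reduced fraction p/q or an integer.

3245/4446

class = fixed-axis compound train [6 meshes; 6 ratios multiply, 6 sense flips]
mesh 1 [48T→48T]: running ratio 1, sense −
mesh 2 [55T→15T]: running ratio 11/3, sense +
mesh 3 [15T→72T]: running ratio 55/72, sense −
mesh 4 [72T→57T]: running ratio 55/57, sense +
mesh 5 [59T→94T]: running ratio 3245/5358, sense −
mesh 6 [94T→78T]: running ratio 3245/4446, sense +
ω_out/ω_in = 3245/4446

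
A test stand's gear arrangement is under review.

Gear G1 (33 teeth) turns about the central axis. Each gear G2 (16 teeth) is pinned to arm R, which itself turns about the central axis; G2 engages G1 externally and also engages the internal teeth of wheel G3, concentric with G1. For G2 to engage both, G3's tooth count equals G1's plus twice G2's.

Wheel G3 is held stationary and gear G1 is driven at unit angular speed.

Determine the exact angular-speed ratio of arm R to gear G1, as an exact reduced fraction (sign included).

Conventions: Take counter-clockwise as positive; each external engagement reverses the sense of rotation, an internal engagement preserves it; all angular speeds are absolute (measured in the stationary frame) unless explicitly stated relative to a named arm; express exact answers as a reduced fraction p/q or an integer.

class = planetary set [G3 = 33+2·16 = 65; Willis about the carrier]
ring teeth: 33 + 2·16 = 65
33(ω_sun−ω_arm) = −65(ω_ring−ω_arm),  ω_ring = 0, ω_sun = 1
33(1−ω_arm) = −65(0−ω_arm)  ⇒  98·ω_arm = 33  ⇒  ω_arm = 33/98
ω_out/ω_in = 33/98

33/98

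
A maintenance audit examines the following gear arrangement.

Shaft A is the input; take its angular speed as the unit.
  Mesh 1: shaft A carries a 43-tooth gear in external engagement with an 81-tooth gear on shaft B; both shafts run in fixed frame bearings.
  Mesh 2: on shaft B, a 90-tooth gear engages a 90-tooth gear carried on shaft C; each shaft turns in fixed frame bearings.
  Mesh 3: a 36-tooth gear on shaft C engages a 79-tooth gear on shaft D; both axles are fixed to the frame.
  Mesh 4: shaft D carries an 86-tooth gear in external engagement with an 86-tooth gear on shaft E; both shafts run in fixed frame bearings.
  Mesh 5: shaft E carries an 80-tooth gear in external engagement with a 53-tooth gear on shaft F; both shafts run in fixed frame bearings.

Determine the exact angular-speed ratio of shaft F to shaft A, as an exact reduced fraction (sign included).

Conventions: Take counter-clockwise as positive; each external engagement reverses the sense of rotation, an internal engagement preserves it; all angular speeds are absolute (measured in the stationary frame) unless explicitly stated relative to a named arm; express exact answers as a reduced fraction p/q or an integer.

class = fixed-axis compound train [5 meshes; 5 ratios multiply, 5 sense flips]
mesh 1 [43T→81T]: running ratio 43/81, sense −
mesh 2 [90T→90T]: running ratio 43/81, sense +
mesh 3 [36T→79T]: running ratio 172/711, sense −
mesh 4 [86T→86T]: running ratio 172/711, sense +
mesh 5 [80T→53T]: running ratio 13760/37683, sense −
ω_out/ω_in = -13760/37683

-13760/37683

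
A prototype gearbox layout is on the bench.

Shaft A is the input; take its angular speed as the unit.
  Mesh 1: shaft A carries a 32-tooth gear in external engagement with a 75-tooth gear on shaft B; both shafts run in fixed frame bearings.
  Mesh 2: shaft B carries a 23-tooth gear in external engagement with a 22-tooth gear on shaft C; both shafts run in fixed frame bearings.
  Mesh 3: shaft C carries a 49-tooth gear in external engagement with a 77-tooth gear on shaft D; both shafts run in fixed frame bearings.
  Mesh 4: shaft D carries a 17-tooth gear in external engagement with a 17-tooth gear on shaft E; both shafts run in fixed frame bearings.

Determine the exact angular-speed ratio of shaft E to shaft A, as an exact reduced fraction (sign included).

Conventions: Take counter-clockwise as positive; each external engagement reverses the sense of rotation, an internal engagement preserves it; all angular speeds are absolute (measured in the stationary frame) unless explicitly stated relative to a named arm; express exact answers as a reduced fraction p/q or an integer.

class = fixed-axis compound train [4 meshes; 4 ratios multiply, 4 sense flips]
mesh 1 [32T→75T]: running ratio 32/75, sense −
mesh 2 [23T→22T]: running ratio 368/825, sense +
mesh 3 [49T→77T]: running ratio 2576/9075, sense −
mesh 4 [17T→17T]: running ratio 2576/9075, sense +
ω_out/ω_in = 2576/9075

2576/9075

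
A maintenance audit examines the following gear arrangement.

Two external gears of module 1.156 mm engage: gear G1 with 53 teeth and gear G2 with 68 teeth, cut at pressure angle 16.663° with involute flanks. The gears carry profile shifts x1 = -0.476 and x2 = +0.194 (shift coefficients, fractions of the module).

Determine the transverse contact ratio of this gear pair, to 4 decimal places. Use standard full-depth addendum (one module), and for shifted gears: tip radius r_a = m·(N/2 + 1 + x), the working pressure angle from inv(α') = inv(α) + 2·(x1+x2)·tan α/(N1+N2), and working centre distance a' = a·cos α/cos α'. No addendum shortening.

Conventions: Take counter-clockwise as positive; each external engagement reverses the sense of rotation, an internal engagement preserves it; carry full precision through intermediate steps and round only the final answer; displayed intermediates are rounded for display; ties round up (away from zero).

2.0877

recognized (one external pair, fixed centres): single-mesh tooth geometry, m = 1.156, N1 = 53, N2 = 68
base radii: r_b1 = 29.347613, r_b2 = 37.653541
tip radii: r_a1 = 31.239744, r_a2 = 40.684264
inv(α') = inv(16.663°) + 2·(-0.476+0.194)·tan α/(53+68) = 0.00709127  ⇒  α' = 15.71495°
a' = a·cos α / cos α' = 69.9380·cos 16.663°/cos 15.71495° = 69.602832
action lengths: √(r_a1²−r_b1²) = 10.706971, √(r_a2²−r_b2²) = 15.408445
base pitch p_b = π·m·cos α = 3.479179
CR = (10.706971 + 15.408445 − 69.602832·sin 15.71495°)/3.479179 = 2.087669
contact ratio ≈ 2.0877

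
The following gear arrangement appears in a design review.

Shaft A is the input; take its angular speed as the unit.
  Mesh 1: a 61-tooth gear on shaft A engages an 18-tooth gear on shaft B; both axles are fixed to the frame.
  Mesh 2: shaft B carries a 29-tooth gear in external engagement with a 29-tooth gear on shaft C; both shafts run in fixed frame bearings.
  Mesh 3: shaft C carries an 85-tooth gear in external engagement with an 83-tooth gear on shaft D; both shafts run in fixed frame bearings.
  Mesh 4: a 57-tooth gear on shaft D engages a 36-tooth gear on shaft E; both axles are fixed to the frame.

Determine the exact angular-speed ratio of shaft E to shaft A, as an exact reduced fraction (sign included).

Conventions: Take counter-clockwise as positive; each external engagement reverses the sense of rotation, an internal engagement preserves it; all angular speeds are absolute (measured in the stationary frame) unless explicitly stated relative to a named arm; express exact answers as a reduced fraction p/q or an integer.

class = fixed-axis compound train [4 meshes; 4 ratios multiply, 4 sense flips]
mesh 1 [61T→18T]: running ratio 61/18, sense −
mesh 2 [29T→29T]: running ratio 61/18, sense +
mesh 3 [85T→83T]: running ratio 5185/1494, sense −
mesh 4 [57T→36T]: running ratio 98515/17928, sense +
ω_out/ω_in = 98515/17928

98515/17928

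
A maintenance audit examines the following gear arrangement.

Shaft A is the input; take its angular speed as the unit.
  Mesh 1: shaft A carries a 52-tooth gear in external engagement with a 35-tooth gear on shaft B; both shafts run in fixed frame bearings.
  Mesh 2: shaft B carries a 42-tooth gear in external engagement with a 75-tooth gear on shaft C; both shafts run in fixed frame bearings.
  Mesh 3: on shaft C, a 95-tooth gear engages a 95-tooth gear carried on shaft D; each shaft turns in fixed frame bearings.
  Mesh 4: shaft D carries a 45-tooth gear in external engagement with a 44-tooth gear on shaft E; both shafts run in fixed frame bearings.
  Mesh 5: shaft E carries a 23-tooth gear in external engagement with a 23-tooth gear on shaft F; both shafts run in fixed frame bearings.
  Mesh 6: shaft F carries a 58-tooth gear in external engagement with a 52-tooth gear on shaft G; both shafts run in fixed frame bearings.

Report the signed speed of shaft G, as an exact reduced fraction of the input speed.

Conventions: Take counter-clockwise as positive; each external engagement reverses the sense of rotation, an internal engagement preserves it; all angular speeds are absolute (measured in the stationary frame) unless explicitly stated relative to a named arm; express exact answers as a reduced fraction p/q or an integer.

261/275

6-mesh fixed-axis compound train (all bearings frame-fixed)
mesh 1 [52T→35T]: |ω|/ω_in = 1×52/35 = 52/35, sense flips to −
mesh 2 [42T→75T]: |ω|/ω_in = (52/35)×42/75 = 104/125, sense flips to +
mesh 3 [95T→95T]: |ω|/ω_in = (104/125)×95/95 = 104/125, sense flips to −
mesh 4 [45T→44T]: |ω|/ω_in = (104/125)×45/44 = 234/275, sense flips to +
mesh 5 [23T→23T]: |ω|/ω_in = (234/275)×23/23 = 234/275, sense flips to −
mesh 6 [58T→52T]: |ω|/ω_in = (234/275)×58/52 = 261/275, sense flips to +
signed output speed (× input speed) = 261/275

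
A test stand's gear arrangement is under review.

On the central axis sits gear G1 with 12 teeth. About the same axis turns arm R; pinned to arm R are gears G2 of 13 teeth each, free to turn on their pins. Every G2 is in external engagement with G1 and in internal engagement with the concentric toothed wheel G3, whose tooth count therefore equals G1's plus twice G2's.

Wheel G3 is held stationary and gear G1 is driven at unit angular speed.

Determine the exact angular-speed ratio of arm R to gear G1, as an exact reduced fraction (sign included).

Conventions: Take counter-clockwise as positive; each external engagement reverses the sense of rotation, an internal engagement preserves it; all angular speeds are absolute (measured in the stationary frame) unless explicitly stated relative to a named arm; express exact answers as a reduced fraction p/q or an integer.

6/25

class = planetary set [G3 = 12+2·13 = 38; Willis about the carrier]
ring teeth: 12 + 2·13 = 38
12(ω_sun−ω_arm) = −38(ω_ring−ω_arm),  ω_ring = 0, ω_sun = 1
12(1−ω_arm) = −38(0−ω_arm)  ⇒  50·ω_arm = 12  ⇒  ω_arm = 6/25
ω_out/ω_in = 6/25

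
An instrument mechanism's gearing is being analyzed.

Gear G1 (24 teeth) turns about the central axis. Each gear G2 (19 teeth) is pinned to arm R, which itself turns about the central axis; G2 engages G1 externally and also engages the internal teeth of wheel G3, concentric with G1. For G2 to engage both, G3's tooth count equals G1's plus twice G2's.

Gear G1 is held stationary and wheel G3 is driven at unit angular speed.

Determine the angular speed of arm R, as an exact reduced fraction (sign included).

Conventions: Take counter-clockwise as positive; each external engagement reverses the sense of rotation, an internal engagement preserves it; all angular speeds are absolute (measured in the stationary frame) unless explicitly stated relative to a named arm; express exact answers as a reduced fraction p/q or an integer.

planetary set (24T centre, 19T on arm, 62T internal) — Willis relation
ring teeth: 24 + 2·19 = 62
24(ω_sun−ω_arm) = −62(ω_ring−ω_arm),  ω_sun = 0, ω_ring = 1
24(0−ω_arm) = −62(1−ω_arm)  ⇒  86·ω_arm = 62  ⇒  ω_arm = 31/43
exact speed ratio = 31/43

31/43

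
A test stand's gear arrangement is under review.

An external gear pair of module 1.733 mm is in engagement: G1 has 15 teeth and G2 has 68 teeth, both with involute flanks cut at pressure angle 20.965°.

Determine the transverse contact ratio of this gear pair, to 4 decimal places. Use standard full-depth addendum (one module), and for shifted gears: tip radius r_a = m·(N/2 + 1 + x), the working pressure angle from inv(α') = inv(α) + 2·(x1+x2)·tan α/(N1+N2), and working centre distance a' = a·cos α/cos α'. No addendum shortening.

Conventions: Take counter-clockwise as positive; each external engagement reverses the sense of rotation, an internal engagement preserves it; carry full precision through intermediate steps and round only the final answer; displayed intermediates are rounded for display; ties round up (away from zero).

1.6017

recognized (one external pair, fixed centres): single-mesh tooth geometry, m = 1.733, N1 = 15, N2 = 68
base radii: r_b1 = 12.137055, r_b2 = 55.021315
tip radii: r_a1 = 14.730500, r_a2 = 60.655000
no profile shift: α' = α, a' = a
action lengths: √(r_a1²−r_b1²) = 8.347427, √(r_a2²−r_b2²) = 25.528102
base pitch p_b = π·m·cos α = 5.083958
CR = (8.347427 + 25.528102 − 71.919500·sin 20.96500°)/5.083958 = 1.601686
contact ratio ≈ 1.6017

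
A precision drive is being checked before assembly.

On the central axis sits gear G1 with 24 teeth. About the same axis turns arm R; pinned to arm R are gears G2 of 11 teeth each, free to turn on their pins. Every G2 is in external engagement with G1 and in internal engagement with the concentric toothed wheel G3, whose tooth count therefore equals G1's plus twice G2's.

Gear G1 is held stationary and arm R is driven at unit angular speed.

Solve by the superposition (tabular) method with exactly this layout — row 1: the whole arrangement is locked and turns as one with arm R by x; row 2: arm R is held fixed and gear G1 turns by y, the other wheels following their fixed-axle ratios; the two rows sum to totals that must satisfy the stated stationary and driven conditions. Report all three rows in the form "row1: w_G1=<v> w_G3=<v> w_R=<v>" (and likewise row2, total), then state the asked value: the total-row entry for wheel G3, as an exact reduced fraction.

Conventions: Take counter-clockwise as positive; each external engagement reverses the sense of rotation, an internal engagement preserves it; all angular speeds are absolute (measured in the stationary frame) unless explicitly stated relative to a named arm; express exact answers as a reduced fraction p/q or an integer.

row1: w_G1=1 w_G3=1 w_R=1
row2: w_G1=-1 w_G3=12/23 w_R=0
total: w_G1=0 w_G3=35/23 w_R=1
asked value: 35/23

topology: planetary set — G1 24T / G2 11T / G3 46T, arm = carrier (Willis)
superposition row 1 [locked train]: every member turns x
row 2 — arm fixed, fixed-axis ratios: sun y, ring −(24/46)·y, arm 0
boundary: total ω_sun = x + y = 0 and total ω_arm = x = 1  ⇒  y = -1, x = 1
row 2 ring = −(24/46)·(-1) = 12/23
totals (row 1 + row 2): sun 1 + (-1) = 0, ring 1 + 12/23 = 35/23, arm 1 + 0 = 1
asked cell (total, ring) = 35/23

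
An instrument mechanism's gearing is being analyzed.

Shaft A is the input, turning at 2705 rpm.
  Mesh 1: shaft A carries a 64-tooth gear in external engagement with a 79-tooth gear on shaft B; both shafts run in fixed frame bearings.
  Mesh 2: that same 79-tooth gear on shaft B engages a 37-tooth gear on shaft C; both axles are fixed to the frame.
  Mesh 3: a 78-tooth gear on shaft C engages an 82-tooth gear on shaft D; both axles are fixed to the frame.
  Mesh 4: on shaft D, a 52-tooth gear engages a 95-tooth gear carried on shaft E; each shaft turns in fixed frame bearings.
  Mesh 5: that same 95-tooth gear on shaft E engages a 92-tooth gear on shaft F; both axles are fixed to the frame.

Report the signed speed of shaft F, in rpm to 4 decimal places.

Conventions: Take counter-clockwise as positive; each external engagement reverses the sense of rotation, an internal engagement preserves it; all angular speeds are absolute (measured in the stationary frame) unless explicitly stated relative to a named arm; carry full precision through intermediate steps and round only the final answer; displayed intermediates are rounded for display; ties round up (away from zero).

-2515.6012 rpm

recognized (6 fixed axles, 5 meshes): fixed-axis compound train
mesh 1 [64T→79T]: ω = 2705.0000×64/79 = 2191.3924 rpm, sense flips to −
mesh 2 [79T→37T]: ω = 2191.3924×79/37 = 4678.9189 rpm, sense flips to +
mesh 3 [78T→82T]: ω = 4678.9189×78/82 = 4450.6790 rpm, sense flips to −
mesh 4 [52T→95T]: ω = 4450.6790×52/95 = 2436.1611 rpm, sense flips to +
mesh 5 [95T→92T]: ω = 2436.1611×95/92 = 2515.6012 rpm, sense flips to −
signed output speed = -2515.6012 rpm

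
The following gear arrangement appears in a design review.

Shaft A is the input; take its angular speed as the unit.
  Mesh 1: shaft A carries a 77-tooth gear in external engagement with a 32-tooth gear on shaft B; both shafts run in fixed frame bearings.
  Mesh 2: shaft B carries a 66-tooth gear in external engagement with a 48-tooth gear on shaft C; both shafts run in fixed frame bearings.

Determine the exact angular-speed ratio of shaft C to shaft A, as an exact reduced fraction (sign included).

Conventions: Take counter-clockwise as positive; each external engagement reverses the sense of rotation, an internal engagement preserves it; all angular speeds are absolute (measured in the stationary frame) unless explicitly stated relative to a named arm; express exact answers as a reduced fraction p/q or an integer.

847/256

class = fixed-axis compound train [2 meshes; 2 ratios multiply, 2 sense flips]
mesh 1 [77T→32T]: running ratio 77/32, sense −
mesh 2 [66T→48T]: running ratio 847/256, sense +
ω_out/ω_in = 847/256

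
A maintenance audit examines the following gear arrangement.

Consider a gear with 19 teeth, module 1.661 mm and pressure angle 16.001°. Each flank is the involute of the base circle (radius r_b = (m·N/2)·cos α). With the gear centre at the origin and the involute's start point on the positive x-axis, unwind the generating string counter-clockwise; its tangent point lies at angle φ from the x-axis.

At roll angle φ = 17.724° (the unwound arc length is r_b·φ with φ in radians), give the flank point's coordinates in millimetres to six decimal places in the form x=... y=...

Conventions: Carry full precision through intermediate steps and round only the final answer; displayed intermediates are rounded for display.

single-mesh involute tooth geometry (19T wheel at module 1.661)
pitch radius r_p = m·N/2 = 1.661·19/2 = 15.779500
base radius r_b = r_p·cos α = 15.779500·cos 16.001° = 15.168153
roll angle φ = 17.724° = 0.30934216 rad
x = r_b·(cos φ + φ·sin φ) = 15.876623
y = r_b·(sin φ − φ·cos φ) = 0.148241

x=15.876623 y=0.148241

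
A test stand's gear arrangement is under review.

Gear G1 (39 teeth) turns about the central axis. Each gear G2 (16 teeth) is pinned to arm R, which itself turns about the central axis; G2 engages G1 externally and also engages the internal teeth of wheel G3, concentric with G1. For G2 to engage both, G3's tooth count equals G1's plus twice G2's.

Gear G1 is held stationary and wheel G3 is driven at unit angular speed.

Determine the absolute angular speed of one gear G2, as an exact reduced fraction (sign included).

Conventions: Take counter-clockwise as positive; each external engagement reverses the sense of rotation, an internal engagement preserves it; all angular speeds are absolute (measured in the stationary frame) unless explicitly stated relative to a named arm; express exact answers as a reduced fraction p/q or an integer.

planetary set (39T centre, 16T on arm, 71T internal) — Willis relation
ring teeth: 39 + 2·16 = 71
39(ω_sun−ω_arm) = −71(ω_ring−ω_arm),  ω_sun = 0, ω_ring = 1
39(0−ω_arm) = −71(1−ω_arm)  ⇒  110·ω_arm = 71  ⇒  ω_arm = 71/110
sun–planet mesh: 39·(0−71/110) = −16·(ω_p−ω_arm)  ⇒  ω_p−ω_arm = 2769/1760
ω_p = 71/110 + 2769/1760 = 71/32
exact speed ratio = 71/32

71/32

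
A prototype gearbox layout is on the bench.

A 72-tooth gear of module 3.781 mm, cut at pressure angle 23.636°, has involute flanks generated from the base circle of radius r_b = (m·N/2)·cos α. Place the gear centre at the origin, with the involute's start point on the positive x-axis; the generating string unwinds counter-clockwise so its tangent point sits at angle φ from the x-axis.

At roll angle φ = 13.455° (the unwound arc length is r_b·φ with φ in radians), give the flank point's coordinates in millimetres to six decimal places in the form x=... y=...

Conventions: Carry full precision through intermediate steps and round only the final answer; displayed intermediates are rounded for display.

class = single-mesh tooth geometry [base-circle involute, m = 3.781, 72T]
pitch radius r_p = m·N/2 = 3.781·72/2 = 136.116000
base radius r_b = r_p·cos α = 136.116000·cos 23.636° = 124.697365
roll angle φ = 13.455° = 0.23483405 rad
x = r_b·(cos φ + φ·sin φ) = 128.088451
y = r_b·(sin φ − φ·cos φ) = 0.535331

x=128.088451 y=0.535331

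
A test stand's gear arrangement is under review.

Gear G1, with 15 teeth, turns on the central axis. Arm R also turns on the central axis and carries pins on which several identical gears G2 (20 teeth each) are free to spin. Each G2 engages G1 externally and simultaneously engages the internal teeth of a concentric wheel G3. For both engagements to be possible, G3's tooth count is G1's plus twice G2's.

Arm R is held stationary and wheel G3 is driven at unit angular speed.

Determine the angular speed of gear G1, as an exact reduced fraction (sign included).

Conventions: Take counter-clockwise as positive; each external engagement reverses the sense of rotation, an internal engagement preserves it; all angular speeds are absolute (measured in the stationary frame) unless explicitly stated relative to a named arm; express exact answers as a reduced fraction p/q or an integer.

-11/3

planetary set (15T centre, 20T on arm, 55T internal) — Willis relation
ring teeth: 15 + 2·20 = 55
15(ω_sun−ω_arm) = −55(ω_ring−ω_arm),  ω_arm = 0, ω_ring = 1
ω_sun = 0 − (55/15)(1−0) = -11/3
exact speed ratio = -11/3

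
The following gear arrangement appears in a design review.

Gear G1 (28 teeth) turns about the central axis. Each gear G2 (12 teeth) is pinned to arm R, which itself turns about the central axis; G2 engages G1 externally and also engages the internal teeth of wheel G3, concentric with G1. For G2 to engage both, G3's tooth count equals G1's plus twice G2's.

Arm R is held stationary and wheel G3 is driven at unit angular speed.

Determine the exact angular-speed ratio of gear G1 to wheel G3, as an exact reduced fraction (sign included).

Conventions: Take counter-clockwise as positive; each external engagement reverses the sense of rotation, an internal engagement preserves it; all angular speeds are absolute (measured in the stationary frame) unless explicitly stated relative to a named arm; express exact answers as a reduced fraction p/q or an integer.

planetary set (28T centre, 12T on arm, 52T internal) — Willis relation
ring teeth: 28 + 2·12 = 52
28(ω_sun−ω_arm) = −52(ω_ring−ω_arm),  ω_arm = 0, ω_ring = 1
ω_sun = 0 − (52/28)(1−0) = -13/7
ω_out/ω_in = -13/7

-13/7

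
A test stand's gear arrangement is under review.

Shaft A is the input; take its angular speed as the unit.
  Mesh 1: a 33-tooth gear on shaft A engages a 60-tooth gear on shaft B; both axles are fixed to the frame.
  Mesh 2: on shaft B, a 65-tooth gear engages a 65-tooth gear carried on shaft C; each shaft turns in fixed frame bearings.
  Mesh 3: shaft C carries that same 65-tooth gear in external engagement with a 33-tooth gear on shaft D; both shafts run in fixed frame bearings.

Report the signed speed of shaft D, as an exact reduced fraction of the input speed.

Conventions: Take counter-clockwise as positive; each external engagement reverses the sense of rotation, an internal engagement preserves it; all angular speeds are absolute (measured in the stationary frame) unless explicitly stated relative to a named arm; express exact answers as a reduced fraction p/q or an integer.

3-mesh fixed-axis compound train (all bearings frame-fixed)
mesh 1 [33T→60T]: |ω|/ω_in = 1×33/60 = 11/20, sense flips to −
mesh 2 [65T→65T]: |ω|/ω_in = (11/20)×65/65 = 11/20, sense flips to +
mesh 3 [65T→33T]: |ω|/ω_in = (11/20)×65/33 = 13/12, sense flips to −
signed output speed (× input speed) = -13/12

-13/12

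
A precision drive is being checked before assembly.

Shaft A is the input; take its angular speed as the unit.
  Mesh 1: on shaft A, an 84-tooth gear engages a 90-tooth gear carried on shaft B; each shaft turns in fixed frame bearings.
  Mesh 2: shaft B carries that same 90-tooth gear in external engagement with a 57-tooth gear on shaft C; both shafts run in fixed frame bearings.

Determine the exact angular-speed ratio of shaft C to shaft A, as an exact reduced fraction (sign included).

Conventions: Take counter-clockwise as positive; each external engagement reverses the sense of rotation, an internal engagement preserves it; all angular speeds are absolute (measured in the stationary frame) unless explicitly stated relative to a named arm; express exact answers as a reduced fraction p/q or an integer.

class = fixed-axis compound train [2 meshes; 2 ratios multiply, 2 sense flips]
mesh 1 [84T→90T]: running ratio 14/15, sense −
mesh 2 [90T→57T]: running ratio 28/19, sense +
ω_out/ω_in = 28/19

28/19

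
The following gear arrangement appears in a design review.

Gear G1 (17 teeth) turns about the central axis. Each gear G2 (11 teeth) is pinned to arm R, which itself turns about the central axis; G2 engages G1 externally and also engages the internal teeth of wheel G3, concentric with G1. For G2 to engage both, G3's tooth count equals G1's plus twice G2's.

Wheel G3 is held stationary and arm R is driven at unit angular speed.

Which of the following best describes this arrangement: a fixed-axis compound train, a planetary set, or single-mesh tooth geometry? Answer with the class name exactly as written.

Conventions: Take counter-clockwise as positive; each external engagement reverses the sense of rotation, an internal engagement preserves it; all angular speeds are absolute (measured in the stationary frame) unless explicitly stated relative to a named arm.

topology: planetary set — G1 17T / G2 11T / G3 39T, arm = carrier (Willis)
classification: planetary set

planetary set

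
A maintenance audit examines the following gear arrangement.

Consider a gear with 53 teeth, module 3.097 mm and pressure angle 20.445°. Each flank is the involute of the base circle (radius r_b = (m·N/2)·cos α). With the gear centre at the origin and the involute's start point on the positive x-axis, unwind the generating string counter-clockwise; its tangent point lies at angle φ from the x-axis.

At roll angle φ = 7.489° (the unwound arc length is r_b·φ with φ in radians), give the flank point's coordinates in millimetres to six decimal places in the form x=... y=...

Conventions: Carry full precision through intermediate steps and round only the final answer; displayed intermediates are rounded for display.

x=77.554812 y=0.057144

recognized (one wheel, involute flank): single-mesh tooth geometry, m = 3.097, N = 53
pitch radius r_p = m·N/2 = 3.097·53/2 = 82.070500
base radius r_b = r_p·cos α = 82.070500·cos 20.445° = 76.900710
roll angle φ = 7.489° = 0.13070771 rad
x = r_b·(cos φ + φ·sin φ) = 77.554812
y = r_b·(sin φ − φ·cos φ) = 0.057144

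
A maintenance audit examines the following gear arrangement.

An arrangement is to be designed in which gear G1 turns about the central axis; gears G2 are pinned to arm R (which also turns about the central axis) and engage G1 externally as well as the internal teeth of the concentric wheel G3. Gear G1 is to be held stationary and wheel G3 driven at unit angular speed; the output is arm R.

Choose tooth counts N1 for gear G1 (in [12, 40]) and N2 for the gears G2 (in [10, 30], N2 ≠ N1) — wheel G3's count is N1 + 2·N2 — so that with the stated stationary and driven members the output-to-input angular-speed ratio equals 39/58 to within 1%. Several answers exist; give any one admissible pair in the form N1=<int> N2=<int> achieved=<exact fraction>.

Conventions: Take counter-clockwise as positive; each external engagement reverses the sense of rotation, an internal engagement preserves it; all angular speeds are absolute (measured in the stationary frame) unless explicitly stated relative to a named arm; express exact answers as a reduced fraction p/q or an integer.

topology: planetary set — design target 39/58, arm = carrier (Willis)
Willis with ω_sun = 0: ω_arm/ω_ring = N3/(N1+N3); set equal to 39/58  ⇒  N3/N1 = (39/58)/(1 − 39/58) = 39/19
N3 = N1 + 2·N2  ⇒  N2/N1 = (N3/N1 − 1)/2 = (39/19 − 1)/2 = 10/19
smallest multiple with N1 ≥ 12 and N2 ≥ 10: k = 1  ⇒  N1 = 1·19 = 19, N2 = 1·10 = 10 (N1 ≤ 40, N2 ≤ 30, N2 ≠ N1 ✓), N3 = 19 + 2·10 = 39
check: N3/(N1+N3) with N1 = 19, N3 = 39 gives 39/58; |achieved − target| = 0 ≤ 39/5800 ✓

N1=19 N2=10 achieved=39/58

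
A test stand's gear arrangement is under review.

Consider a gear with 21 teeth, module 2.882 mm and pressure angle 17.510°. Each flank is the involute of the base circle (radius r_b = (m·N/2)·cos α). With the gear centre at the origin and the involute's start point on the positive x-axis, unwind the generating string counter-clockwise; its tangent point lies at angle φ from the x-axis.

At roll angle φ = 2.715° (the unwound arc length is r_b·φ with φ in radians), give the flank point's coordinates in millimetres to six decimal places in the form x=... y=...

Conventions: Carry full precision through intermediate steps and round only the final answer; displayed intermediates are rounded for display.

recognized (one wheel, involute flank): single-mesh tooth geometry, m = 2.882, N = 21
pitch radius r_p = m·N/2 = 2.882·21/2 = 30.261000
base radius r_b = r_p·cos α = 30.261000·cos 17.510° = 28.858840
roll angle φ = 2.715° = 0.04738569 rad
x = r_b·(cos φ + φ·sin φ) = 28.891222
y = r_b·(sin φ − φ·cos φ) = 0.001023

x=28.891222 y=0.001023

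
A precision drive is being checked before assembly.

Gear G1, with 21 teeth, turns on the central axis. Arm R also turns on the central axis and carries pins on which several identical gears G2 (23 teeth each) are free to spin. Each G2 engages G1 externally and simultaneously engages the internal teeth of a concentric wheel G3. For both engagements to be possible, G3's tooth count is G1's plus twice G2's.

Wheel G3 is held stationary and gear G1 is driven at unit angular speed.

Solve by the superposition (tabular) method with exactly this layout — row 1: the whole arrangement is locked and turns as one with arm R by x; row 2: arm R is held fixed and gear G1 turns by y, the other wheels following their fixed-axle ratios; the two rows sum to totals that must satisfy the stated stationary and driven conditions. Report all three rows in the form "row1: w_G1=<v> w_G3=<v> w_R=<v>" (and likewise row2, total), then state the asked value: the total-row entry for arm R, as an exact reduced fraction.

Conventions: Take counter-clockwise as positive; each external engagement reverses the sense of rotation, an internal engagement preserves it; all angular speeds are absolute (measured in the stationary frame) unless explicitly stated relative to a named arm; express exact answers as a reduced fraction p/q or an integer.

row1: w_G1=21/88 w_G3=21/88 w_R=21/88
row2: w_G1=67/88 w_G3=-21/88 w_R=0
total: w_G1=1 w_G3=0 w_R=21/88
asked value: 21/88

topology: planetary set — G1 21T / G2 23T / G3 67T, arm = carrier (Willis)
row 1 — lock + rotate with arm: ω_sun = ω_ring = ω_arm = x
superposition row 2 [arm held]: sun y, ring −(21/67)·y, arm 0
boundary: total ω_ring = x − (21/67)·y = 0 and total ω_sun = x + y = 1  ⇒  y = 67/88, x = 21/88
row 2 ring = −(21/67)·67/88 = -21/88
totals (row 1 + row 2): sun 21/88 + 67/88 = 1, ring 21/88 + (-21/88) = 0, arm 21/88 + 0 = 21/88
asked cell (total, arm) = 21/88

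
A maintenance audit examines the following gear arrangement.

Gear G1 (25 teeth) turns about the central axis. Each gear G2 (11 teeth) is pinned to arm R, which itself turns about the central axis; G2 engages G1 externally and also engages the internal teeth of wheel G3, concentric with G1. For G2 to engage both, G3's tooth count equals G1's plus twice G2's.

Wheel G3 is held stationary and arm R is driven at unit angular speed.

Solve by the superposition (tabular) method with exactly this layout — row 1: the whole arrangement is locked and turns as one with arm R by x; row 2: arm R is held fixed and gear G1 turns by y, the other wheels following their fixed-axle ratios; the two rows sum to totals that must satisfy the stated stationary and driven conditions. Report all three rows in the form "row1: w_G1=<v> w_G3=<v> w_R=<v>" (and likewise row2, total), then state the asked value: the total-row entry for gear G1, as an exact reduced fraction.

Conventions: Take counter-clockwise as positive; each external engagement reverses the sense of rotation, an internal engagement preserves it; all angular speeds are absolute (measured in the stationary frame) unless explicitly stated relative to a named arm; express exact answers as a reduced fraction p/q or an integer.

topology: planetary set — G1 25T / G2 11T / G3 47T, arm = carrier (Willis)
row 1 — lock + rotate with arm: ω_sun = ω_ring = ω_arm = x
superposition row 2 [arm held]: sun y, ring −(25/47)·y, arm 0
boundary: total ω_ring = x − (25/47)·y = 0 and total ω_arm = x = 1  ⇒  y = 47/25, x = 1
row 2 ring = −(25/47)·47/25 = -1
totals (row 1 + row 2): sun 1 + 47/25 = 72/25, ring 1 + (-1) = 0, arm 1 + 0 = 1
asked cell (total, sun) = 72/25

row1: w_G1=1 w_G3=1 w_R=1
row2: w_G1=47/25 w_G3=-1 w_R=0
total: w_G1=72/25 w_G3=0 w_R=1
asked value: 72/25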